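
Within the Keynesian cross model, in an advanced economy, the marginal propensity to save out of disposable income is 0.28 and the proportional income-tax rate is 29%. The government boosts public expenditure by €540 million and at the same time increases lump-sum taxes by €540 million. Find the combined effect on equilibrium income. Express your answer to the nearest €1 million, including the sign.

+€309 million

MPC = 1 − MPS = 1 − 0.28 = 0.72.
Expenditure multiplier = 1/(1 − c(1−t)) = 1/(1 − 0.72×0.71) = 1/0.4888 ≈ 2.046.
ΔG contributes k·ΔG = (+€540 million) / 0.4888 ≈ +€1,104.7 million.
ΔT of +€540 million changes first-round spending by −c·ΔT = −€388.8 million, contributing k·(−c·ΔT) = (−€388.8 million) / 0.4888 ≈ −€795.4 million.
Net ΔY = k(ΔG − c·ΔT) = (+€151.2 million) / 0.4888 ≈ +€309 million.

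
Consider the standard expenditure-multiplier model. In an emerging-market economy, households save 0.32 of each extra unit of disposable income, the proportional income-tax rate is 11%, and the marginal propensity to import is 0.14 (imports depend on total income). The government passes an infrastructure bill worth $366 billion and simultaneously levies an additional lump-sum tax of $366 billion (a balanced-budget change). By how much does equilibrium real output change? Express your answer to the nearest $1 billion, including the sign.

+$219 billion

MPC = 1 − MPS = 1 − 0.32 = 0.68.
Expenditure multiplier = 1/(1 − c(1−t) + m) = 1/(1 − 0.68×0.89 + 0.14) = 1/0.5348 ≈ 1.87.
ΔG contributes k·ΔG = (+$366 billion) / 0.5348 ≈ +$684.4 billion.
ΔT of +$366 billion changes first-round spending by −c·ΔT = −$248.88 billion, contributing k·(−c·ΔT) = (−$248.88 billion) / 0.5348 ≈ −$465.4 billion.
Net ΔY = k(ΔG − c·ΔT) = (+$117.12 billion) / 0.5348 ≈ +$219 billion.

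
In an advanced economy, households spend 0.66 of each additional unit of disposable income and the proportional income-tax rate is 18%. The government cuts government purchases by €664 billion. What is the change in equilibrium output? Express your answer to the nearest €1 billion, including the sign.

Expenditure multiplier = 1/(1 − c(1−t)) = 1/(1 − 0.66×0.82) = 1/0.4588 ≈ 2.18.
ΔY = k × ΔG = (−€664 billion) / 0.4588 ≈ −€1,447 billion.

−€1,447 billion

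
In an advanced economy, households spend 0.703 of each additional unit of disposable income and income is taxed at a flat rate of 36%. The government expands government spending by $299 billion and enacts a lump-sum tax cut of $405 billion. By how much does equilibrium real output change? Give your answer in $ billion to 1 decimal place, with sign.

Expenditure multiplier = 1/(1 − c(1−t)) = 1/(1 − 0.703×0.64) = 1/0.55008 ≈ 1.818.
ΔG contributes k·ΔG = (+$299 billion) / 0.55008 ≈ +$543.6 billion.
ΔT of −$405 billion changes first-round spending by −c·ΔT = +$284.715 billion, contributing k·(−c·ΔT) = (+$284.715 billion) / 0.55008 ≈ +$517.6 billion.
Net ΔY = k(ΔG − c·ΔT) = (+$583.715 billion) / 0.55008 ≈ +$1,061.1 billion.

+$1,061.1 billion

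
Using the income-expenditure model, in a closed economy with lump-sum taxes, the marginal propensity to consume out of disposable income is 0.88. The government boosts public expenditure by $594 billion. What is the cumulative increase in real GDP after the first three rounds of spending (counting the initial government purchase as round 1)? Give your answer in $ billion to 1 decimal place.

$1,576.7 billion

Round 1 adds ΔG = $594 billion; each later round is MPC = 0.88 times the previous.
After 3 rounds: 594 + 522.72 + 459.9936 = ΔG·(1 − c^3)/(1 − c) = 594 × (1 − 0.681472)/0.12 ≈ $1,576.7 billion.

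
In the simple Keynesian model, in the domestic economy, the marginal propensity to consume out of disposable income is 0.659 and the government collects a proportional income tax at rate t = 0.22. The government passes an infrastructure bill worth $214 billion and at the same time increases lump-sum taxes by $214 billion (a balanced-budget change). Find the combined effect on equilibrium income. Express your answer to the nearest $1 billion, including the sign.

Expenditure multiplier = 1/(1 − c(1−t)) = 1/(1 − 0.659×0.78) = 1/0.48598 ≈ 2.058.
ΔG contributes k·ΔG = (+$214 billion) / 0.48598 ≈ +$440.3 billion.
ΔT of +$214 billion changes first-round spending by −c·ΔT = −$141.026 billion, contributing k·(−c·ΔT) = (−$141.026 billion) / 0.48598 ≈ −$290.2 billion.
Net ΔY = k(ΔG − c·ΔT) = (+$72.974 billion) / 0.48598 ≈ +$150 billion.

+$150 billion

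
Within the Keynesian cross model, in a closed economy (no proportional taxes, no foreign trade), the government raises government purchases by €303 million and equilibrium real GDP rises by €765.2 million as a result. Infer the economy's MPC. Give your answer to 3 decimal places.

0.604

Implied spending multiplier k = ΔY/ΔG = 765.2/303 ≈ 2.5254.
Since k = 1/(1 − MPC), MPC = 1 − 1/k = 1 − ΔG/ΔY = 1 − 303/765.2 ≈ 0.604.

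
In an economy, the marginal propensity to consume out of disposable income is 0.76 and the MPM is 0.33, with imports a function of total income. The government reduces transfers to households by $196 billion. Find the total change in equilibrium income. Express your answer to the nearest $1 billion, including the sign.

The transfer change shifts disposable income by −$196 billion, so first-round consumption changes by c·ΔTR = 0.76 × (−$196 billion) = −$148.96 billion.
Expenditure multiplier = 1/(1 − c + m) = 1/(1 − 0.76 + 0.33) = 1/0.57 ≈ 1.754.
The transfer multiplier is c × k ≈ 1.333, so ΔY = k × (c·ΔTR) = (−$148.96 billion) / 0.57 ≈ −$261 billion.

−$261 billion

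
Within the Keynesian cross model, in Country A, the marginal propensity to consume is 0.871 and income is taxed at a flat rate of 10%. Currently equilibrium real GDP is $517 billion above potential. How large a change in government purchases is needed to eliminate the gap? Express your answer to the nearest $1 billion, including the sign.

Spending multiplier = 1/(1 − c(1−t)) = 1/(1 − 0.871×0.9) = 1/0.2161 ≈ 4.627.
Need ΔY = −$517 billion, so ΔG = ΔY/k = (−$517 billion) × 0.2161 ≈ −$112 billion.
The government should cut government purchases by $112 billion.

−$112 billion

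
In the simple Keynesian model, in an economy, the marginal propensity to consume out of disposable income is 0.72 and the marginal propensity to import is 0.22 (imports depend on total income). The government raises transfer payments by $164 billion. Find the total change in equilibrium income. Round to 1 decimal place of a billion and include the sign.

+$236.2 billion

The transfer change shifts disposable income by +$164 billion, so first-round consumption changes by c·ΔTR = 0.72 × (+$164 billion) = +$118.08 billion.
Expenditure multiplier = 1/(1 − c + m) = 1/(1 − 0.72 + 0.22) = 1/0.5 = 2.
The transfer multiplier is c × k = 1.44, so ΔY = k × (c·ΔTR) = (+$118.08 billion) / 0.5 ≈ +$236.2 billion.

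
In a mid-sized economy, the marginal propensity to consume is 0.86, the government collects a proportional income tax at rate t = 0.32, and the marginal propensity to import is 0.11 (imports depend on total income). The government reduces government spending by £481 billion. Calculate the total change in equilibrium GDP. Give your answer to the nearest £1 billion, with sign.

Spending multiplier = 1/(1 − c(1−t) + m) = 1/(1 − 0.86×0.68 + 0.11) = 1/0.5252 ≈ 1.904.
ΔY = k × ΔG = (−£481 billion) / 0.5252 ≈ −£916 billion.

−£916 billion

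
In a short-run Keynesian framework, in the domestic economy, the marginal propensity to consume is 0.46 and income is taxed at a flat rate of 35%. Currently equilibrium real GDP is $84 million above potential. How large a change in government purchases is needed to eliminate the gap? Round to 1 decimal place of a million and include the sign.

−$58.9 million

Spending multiplier = 1/(1 − c(1−t)) = 1/(1 − 0.46×0.65) = 1/0.701 ≈ 1.427.
Need ΔY = −$84 million, so ΔG = ΔY/k = (−$84 million) × 0.701 ≈ −$58.9 million.
The government should cut government purchases by $58.9 million.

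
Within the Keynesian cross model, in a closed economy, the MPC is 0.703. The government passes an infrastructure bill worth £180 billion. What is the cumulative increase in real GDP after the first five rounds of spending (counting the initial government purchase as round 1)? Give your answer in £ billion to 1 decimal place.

Round 1 adds ΔG = £180 billion; each later round is MPC = 0.703 times the previous.
After 5 rounds: 180 + 126.54 + 88.95762 + 62.53720686 + 43.96365642258 = ΔG·(1 − c^5)/(1 − c) = 180 × (1 − 0.171702502583743)/0.297 ≈ £502 billion.

£502.0 billion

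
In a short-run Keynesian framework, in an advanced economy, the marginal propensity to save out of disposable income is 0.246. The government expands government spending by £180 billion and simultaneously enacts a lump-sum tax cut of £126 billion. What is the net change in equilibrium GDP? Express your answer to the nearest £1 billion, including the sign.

MPC = 1 − MPS = 1 − 0.246 = 0.754.
Expenditure multiplier = 1/(1 − MPC) = 1/(1 − 0.754) = 1/0.246 ≈ 4.065.
ΔG contributes k·ΔG = (+£180 billion) / 0.246 ≈ +£731.7 billion.
ΔT of −£126 billion changes first-round spending by −c·ΔT = +£95.004 billion, contributing k·(−c·ΔT) = (+£95.004 billion) / 0.246 ≈ +£386.2 billion.
Net ΔY = k(ΔG − c·ΔT) = (+£275.004 billion) / 0.246 ≈ +£1,118 billion.

+£1,118 billion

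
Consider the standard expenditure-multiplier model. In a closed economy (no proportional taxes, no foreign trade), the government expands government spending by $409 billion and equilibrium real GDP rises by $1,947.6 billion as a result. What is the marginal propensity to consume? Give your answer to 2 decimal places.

Implied spending multiplier k = ΔY/ΔG = 1,947.6/409 ≈ 4.7619.
Since k = 1/(1 − MPC), MPC = 1 − 1/k = 1 − ΔG/ΔY = 1 − 409/1,947.6 ≈ 0.79.

0.79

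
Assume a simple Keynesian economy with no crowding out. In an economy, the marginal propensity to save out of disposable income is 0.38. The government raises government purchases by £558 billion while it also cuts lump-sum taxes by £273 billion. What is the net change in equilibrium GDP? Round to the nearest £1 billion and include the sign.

+£1,914 billion

MPC = 1 − MPS = 1 − 0.38 = 0.62.
Expenditure multiplier = 1/(1 − MPC) = 1/(1 − 0.62) = 1/0.38 ≈ 2.632.
ΔG contributes k·ΔG = (+£558 billion) / 0.38 ≈ +£1,468.4 billion.
ΔT of −£273 billion changes first-round spending by −c·ΔT = +£169.26 billion, contributing k·(−c·ΔT) = (+£169.26 billion) / 0.38 ≈ +£445.4 billion.
Net ΔY = k(ΔG − c·ΔT) = (+£727.26 billion) / 0.38 ≈ +£1,914 billion.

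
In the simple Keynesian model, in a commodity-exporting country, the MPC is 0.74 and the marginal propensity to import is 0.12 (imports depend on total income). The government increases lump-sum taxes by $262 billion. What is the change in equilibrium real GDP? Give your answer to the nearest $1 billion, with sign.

A lump-sum tax change of +$262 billion shifts disposable income by −$262 billion; first-round consumption changes by −c × ΔT = −0.74 × (+$262 billion) = −$193.88 billion.
Expenditure multiplier = 1/(1 − c + m) = 1/(1 − 0.74 + 0.12) = 1/0.38 ≈ 2.632.
The tax multiplier is −c × k ≈ −1.947, so ΔY = k × (−c·ΔT) = (−$193.88 billion) / 0.38 ≈ −$510 billion.

−$510 billion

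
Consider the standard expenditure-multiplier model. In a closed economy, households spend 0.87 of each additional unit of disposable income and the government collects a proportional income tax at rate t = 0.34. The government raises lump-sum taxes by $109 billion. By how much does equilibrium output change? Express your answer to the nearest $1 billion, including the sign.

A lump-sum tax change of +$109 billion shifts disposable income by −$109 billion; first-round consumption changes by −c × ΔT = −0.87 × (+$109 billion) = −$94.83 billion.
Expenditure multiplier = 1/(1 − c(1−t)) = 1/(1 − 0.87×0.66) = 1/0.4258 ≈ 2.349.
The tax multiplier is −c × k ≈ −2.043, so ΔY = k × (−c·ΔT) = (−$94.83 billion) / 0.4258 ≈ −$223 billion.

−$223 billion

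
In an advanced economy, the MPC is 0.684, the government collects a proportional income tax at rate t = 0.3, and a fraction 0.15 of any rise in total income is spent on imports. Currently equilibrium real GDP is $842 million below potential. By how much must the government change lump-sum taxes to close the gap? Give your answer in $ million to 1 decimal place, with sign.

−$826.2 million

Spending multiplier = 1/(1 − c(1−t) + m) = 1/(1 − 0.684×0.7 + 0.15) = 1/0.6712 ≈ 1.49.
Tax multiplier = −c·k = −0.684/0.6712 ≈ −1.019. Need ΔY = +$842 million, so ΔT = ΔY/(−c·k) = −(+$842 million) × 0.6712 / 0.684 ≈ −$826.2 million.
The government should cut lump-sum taxes by $826.2 million.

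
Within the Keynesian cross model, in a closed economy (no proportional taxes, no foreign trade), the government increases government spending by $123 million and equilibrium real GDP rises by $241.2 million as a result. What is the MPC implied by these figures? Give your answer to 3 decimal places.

Implied spending multiplier k = ΔY/ΔG = 241.2/123 ≈ 1.961.
Since k = 1/(1 − MPC), MPC = 1 − 1/k = 1 − ΔG/ΔY = 1 − 123/241.2 ≈ 0.490.

0.490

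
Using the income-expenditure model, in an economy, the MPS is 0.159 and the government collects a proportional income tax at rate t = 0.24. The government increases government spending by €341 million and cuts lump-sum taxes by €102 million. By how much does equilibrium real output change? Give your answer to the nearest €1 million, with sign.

+€1,183 million

MPC = 1 − MPS = 1 − 0.159 = 0.841.
Expenditure multiplier = 1/(1 − c(1−t)) = 1/(1 − 0.841×0.76) = 1/0.36084 ≈ 2.771.
ΔG contributes k·ΔG = (+€341 million) / 0.36084 ≈ +€945 million.
ΔT of −€102 million changes first-round spending by −c·ΔT = +€85.782 million, contributing k·(−c·ΔT) = (+€85.782 million) / 0.36084 ≈ +€237.7 million.
Net ΔY = k(ΔG − c·ΔT) = (+€426.782 million) / 0.36084 ≈ +€1,183 million.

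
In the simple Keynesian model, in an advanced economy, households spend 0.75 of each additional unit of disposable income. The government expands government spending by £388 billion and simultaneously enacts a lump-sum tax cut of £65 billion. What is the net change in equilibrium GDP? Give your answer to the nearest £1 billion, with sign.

+£1,747 billion

Expenditure multiplier = 1/(1 − MPC) = 1/(1 − 0.75) = 1/0.25 = 4.
ΔG contributes k·ΔG = (+£388 billion) / 0.25 = +£1,552 billion.
ΔT of −£65 billion changes first-round spending by −c·ΔT = +£48.75 billion, contributing k·(−c·ΔT) = (+£48.75 billion) / 0.25 = +£195 billion.
Net ΔY = k(ΔG − c·ΔT) = (+£436.75 billion) / 0.25 = +£1,747 billion.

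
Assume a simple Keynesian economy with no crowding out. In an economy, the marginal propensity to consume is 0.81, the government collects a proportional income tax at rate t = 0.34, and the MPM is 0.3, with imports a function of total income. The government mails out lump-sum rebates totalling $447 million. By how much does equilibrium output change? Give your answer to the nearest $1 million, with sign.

+$473 million

A lump-sum tax change of −$447 million shifts disposable income by +$447 million; first-round consumption changes by −c × ΔT = −0.81 × (−$447 million) = +$362.07 million.
Expenditure multiplier = 1/(1 − c(1−t) + m) = 1/(1 − 0.81×0.66 + 0.3) = 1/0.7654 ≈ 1.307.
The tax multiplier is −c × k ≈ −1.058, so ΔY = k × (−c·ΔT) = (+$362.07 million) / 0.7654 ≈ +$473 million.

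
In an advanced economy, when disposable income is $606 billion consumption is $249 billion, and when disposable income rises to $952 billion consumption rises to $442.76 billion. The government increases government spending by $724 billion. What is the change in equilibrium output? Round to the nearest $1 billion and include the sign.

MPC = ΔC/ΔYd = (442.76 − 249)/(952 − 606) = 193.76/346 = 0.56.
Expenditure multiplier = 1/(1 − MPC) = 1/(1 − 0.56) = 1/0.44 ≈ 2.273.
ΔY = k × ΔG = (+$724 billion) / 0.44 ≈ +$1,645 billion.

+$1,645 billion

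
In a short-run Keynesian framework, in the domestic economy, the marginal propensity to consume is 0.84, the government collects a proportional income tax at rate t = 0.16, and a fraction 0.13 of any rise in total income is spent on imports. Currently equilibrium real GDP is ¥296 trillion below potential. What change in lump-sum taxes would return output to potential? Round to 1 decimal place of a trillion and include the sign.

Spending multiplier = 1/(1 − c(1−t) + m) = 1/(1 − 0.84×0.84 + 0.13) = 1/0.4244 ≈ 2.356.
Tax multiplier = −c·k = −0.84/0.4244 ≈ −1.979. Need ΔY = +¥296 trillion, so ΔT = ΔY/(−c·k) = −(+¥296 trillion) × 0.4244 / 0.84 ≈ −¥149.6 trillion.
The government should cut lump-sum taxes by ¥149.6 trillion.

−¥149.6 trillion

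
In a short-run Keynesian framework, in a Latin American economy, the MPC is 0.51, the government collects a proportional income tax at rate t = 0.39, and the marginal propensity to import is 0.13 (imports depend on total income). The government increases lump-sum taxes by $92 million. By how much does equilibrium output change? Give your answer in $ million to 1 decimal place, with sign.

−$57.3 million

A lump-sum tax change of +$92 million shifts disposable income by −$92 million; first-round consumption changes by −c × ΔT = −0.51 × (+$92 million) = −$46.92 million.
Expenditure multiplier = 1/(1 − c(1−t) + m) = 1/(1 − 0.51×0.61 + 0.13) = 1/0.8189 ≈ 1.221.
The tax multiplier is −c × k ≈ −0.623, so ΔY = k × (−c·ΔT) = (−$46.92 million) / 0.8189 ≈ −$57.3 million.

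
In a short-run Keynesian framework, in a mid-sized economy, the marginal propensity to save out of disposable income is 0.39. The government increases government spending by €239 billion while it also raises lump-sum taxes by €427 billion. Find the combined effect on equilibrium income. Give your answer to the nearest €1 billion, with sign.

−€55 billion

MPC = 1 − MPS = 1 − 0.39 = 0.61.
Expenditure multiplier = 1/(1 − MPC) = 1/(1 − 0.61) = 1/0.39 ≈ 2.564.
ΔG contributes k·ΔG = (+€239 billion) / 0.39 ≈ +€612.8 billion.
ΔT of +€427 billion changes first-round spending by −c·ΔT = −€260.47 billion, contributing k·(−c·ΔT) = (−€260.47 billion) / 0.39 ≈ −€667.9 billion.
Net ΔY = k(ΔG − c·ΔT) = (−€21.47 billion) / 0.39 ≈ −€55 billion.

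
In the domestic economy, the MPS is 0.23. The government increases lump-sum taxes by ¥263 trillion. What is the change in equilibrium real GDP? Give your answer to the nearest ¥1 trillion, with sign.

−¥880 trillion

MPC = 1 − MPS = 1 − 0.23 = 0.77.
A lump-sum tax change of +¥263 trillion shifts disposable income by −¥263 trillion; first-round consumption changes by −c × ΔT = −0.77 × (+¥263 trillion) = −¥202.51 trillion.
Expenditure multiplier = 1/(1 − MPC) = 1/(1 − 0.77) = 1/0.23 ≈ 4.348.
The tax multiplier is −c × k ≈ −3.348, so ΔY = k × (−c·ΔT) = (−¥202.51 trillion) / 0.23 ≈ −¥880 trillion.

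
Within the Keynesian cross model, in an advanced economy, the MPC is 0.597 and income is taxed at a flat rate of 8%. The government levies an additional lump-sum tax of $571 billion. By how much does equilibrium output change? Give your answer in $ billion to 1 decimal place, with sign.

A lump-sum tax change of +$571 billion shifts disposable income by −$571 billion; first-round consumption changes by −c × ΔT = −0.597 × (+$571 billion) = −$340.887 billion.
Expenditure multiplier = 1/(1 − c(1−t)) = 1/(1 − 0.597×0.92) = 1/0.45076 ≈ 2.218.
The tax multiplier is −c × k ≈ −1.324, so ΔY = k × (−c·ΔT) = (−$340.887 billion) / 0.45076 ≈ −$756.2 billion.

−$756.2 billion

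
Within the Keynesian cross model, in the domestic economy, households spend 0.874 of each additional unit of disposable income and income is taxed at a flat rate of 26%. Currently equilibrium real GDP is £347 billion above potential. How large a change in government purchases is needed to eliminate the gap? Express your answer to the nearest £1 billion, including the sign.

Spending multiplier = 1/(1 − c(1−t)) = 1/(1 − 0.874×0.74) = 1/0.35324 ≈ 2.831.
Need ΔY = −£347 billion, so ΔG = ΔY/k = (−£347 billion) × 0.35324 ≈ −£123 billion.
The government should cut government purchases by £123 billion.

−£123 billion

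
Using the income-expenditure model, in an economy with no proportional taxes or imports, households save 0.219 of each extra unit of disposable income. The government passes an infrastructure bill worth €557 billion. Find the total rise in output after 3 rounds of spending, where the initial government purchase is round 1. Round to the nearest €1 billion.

MPC = 1 − MPS = 1 − 0.219 = 0.781.
Round 1 adds ΔG = €557 billion; each later round is MPC = 0.781 times the previous.
After 3 rounds: 557 + 435.017 + 339.748277 = ΔG·(1 − c^3)/(1 − c) = 557 × (1 − 0.476379541)/0.219 ≈ €1,332 billion.

€1,332 billion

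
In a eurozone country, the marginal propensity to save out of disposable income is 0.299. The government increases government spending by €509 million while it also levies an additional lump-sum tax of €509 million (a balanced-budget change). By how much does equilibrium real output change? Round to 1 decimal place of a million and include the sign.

MPC = 1 − MPS = 1 − 0.299 = 0.701.
Expenditure multiplier = 1/(1 − MPC) = 1/(1 − 0.701) = 1/0.299 ≈ 3.344.
ΔG contributes k·ΔG = (+€509 million) / 0.299 ≈ +€1,702.3 million.
ΔT of +€509 million changes first-round spending by −c·ΔT = −€356.809 million, contributing k·(−c·ΔT) = (−€356.809 million) / 0.299 ≈ −€1,193.3 million.
With ΔG = ΔT and no other leakages, the balanced-budget multiplier is 1, so ΔY = ΔG = +€509 million.

+€509.0 million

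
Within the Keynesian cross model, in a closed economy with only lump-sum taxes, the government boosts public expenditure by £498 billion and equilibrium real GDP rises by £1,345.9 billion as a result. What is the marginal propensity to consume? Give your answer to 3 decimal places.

0.630

Implied spending multiplier k = ΔY/ΔG = 1,345.9/498 ≈ 2.7026.
Since k = 1/(1 − MPC), MPC = 1 − 1/k = 1 − ΔG/ΔY = 1 − 498/1,345.9 ≈ 0.630.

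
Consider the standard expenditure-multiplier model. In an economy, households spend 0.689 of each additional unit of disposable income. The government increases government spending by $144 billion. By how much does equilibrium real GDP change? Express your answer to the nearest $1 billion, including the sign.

Expenditure multiplier = 1/(1 − MPC) = 1/(1 − 0.689) = 1/0.311 ≈ 3.215.
ΔY = k × ΔG = (+$144 billion) / 0.311 ≈ +$463 billion.

+$463 billion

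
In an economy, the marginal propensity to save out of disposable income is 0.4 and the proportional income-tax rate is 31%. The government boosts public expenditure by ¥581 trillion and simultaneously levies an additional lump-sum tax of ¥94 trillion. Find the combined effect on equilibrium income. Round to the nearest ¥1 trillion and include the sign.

MPC = 1 − MPS = 1 − 0.4 = 0.6.
Expenditure multiplier = 1/(1 − c(1−t)) = 1/(1 − 0.6×0.69) = 1/0.586 ≈ 1.706.
ΔG contributes k·ΔG = (+¥581 trillion) / 0.586 ≈ +¥991.5 trillion.
ΔT of +¥94 trillion changes first-round spending by −c·ΔT = −¥56.4 trillion, contributing k·(−c·ΔT) = (−¥56.4 trillion) / 0.586 ≈ −¥96.2 trillion.
Net ΔY = k(ΔG − c·ΔT) = (+¥524.6 trillion) / 0.586 ≈ +¥895 trillion.

+¥895 trillion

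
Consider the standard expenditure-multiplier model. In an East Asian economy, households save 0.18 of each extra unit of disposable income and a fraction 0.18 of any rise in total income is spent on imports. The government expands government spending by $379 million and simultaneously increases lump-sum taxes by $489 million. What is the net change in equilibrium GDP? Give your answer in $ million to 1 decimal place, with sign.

−$61.1 million

MPC = 1 − MPS = 1 − 0.18 = 0.82.
Expenditure multiplier = 1/(1 − c + m) = 1/(1 − 0.82 + 0.18) = 1/0.36 ≈ 2.778.
ΔG contributes k·ΔG = (+$379 million) / 0.36 ≈ +$1,052.8 million.
ΔT of +$489 million changes first-round spending by −c·ΔT = −$400.98 million, contributing k·(−c·ΔT) = (−$400.98 million) / 0.36 ≈ −$1,113.8 million.
Net ΔY = k(ΔG − c·ΔT) = (−$21.98 million) / 0.36 ≈ −$61.1 million.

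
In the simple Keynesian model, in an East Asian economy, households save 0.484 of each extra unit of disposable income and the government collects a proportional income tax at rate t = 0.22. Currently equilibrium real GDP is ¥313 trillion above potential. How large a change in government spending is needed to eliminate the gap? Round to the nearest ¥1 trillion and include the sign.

MPC = 1 − MPS = 1 − 0.484 = 0.516.
Spending multiplier = 1/(1 − c(1−t)) = 1/(1 − 0.516×0.78) = 1/0.59752 ≈ 1.674.
Need ΔY = −¥313 trillion, so ΔG = ΔY/k = (−¥313 trillion) × 0.59752 ≈ −¥187 trillion.
The government should cut government spending by ¥187 trillion.

−¥187 trillion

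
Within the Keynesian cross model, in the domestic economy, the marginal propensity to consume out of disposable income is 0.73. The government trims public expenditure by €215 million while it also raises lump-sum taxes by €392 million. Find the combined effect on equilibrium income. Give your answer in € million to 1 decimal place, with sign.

Expenditure multiplier = 1/(1 − MPC) = 1/(1 − 0.73) = 1/0.27 ≈ 3.704.
ΔG contributes k·ΔG = (−€215 million) / 0.27 ≈ −€796.3 million.
ΔT of +€392 million changes first-round spending by −c·ΔT = −€286.16 million, contributing k·(−c·ΔT) = (−€286.16 million) / 0.27 ≈ −€1,059.9 million.
Net ΔY = k(ΔG − c·ΔT) = (−€501.16 million) / 0.27 ≈ −€1,856.1 million.

−€1,856.1 million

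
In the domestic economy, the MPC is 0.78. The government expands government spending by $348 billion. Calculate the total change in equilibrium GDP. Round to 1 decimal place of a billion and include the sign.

Expenditure multiplier = 1/(1 − MPC) = 1/(1 − 0.78) = 1/0.22 ≈ 4.545.
ΔY = k × ΔG = (+$348 billion) / 0.22 ≈ +$1,581.8 billion.

+$1,581.8 billion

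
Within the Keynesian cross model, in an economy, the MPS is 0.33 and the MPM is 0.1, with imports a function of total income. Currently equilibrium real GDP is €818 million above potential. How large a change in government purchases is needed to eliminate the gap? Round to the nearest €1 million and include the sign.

−€352 million

MPC = 1 − MPS = 1 − 0.33 = 0.67.
Spending multiplier = 1/(1 − c + m) = 1/(1 − 0.67 + 0.1) = 1/0.43 ≈ 2.326.
Need ΔY = −€818 million, so ΔG = ΔY/k = (−€818 million) × 0.43 ≈ −€352 million.
The government should cut government purchases by €352 million.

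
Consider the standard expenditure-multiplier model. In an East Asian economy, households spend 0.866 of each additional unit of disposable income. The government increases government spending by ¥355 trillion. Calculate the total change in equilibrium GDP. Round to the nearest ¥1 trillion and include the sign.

Spending multiplier = 1/(1 − MPC) = 1/(1 − 0.866) = 1/0.134 ≈ 7.463.
ΔY = k × ΔG = (+¥355 trillion) / 0.134 ≈ +¥2,649 trillion.

+¥2,649 trillion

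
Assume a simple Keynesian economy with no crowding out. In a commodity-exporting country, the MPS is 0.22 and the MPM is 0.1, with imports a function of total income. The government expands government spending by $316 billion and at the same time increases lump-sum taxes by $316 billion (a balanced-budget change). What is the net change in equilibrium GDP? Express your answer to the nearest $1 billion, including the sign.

+$217 billion

MPC = 1 − MPS = 1 − 0.22 = 0.78.
Expenditure multiplier = 1/(1 − c + m) = 1/(1 − 0.78 + 0.1) = 1/0.32 = 3.125.
ΔG contributes k·ΔG = (+$316 billion) / 0.32 = +$987.5 billion.
ΔT of +$316 billion changes first-round spending by −c·ΔT = −$246.48 billion, contributing k·(−c·ΔT) = (−$246.48 billion) / 0.32 ≈ −$770.3 billion.
Net ΔY = k(ΔG − c·ΔT) = (+$69.52 billion) / 0.32 ≈ +$217 billion.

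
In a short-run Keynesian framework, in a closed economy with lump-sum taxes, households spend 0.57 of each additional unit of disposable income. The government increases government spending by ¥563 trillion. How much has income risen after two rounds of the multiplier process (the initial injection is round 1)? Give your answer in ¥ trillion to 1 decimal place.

Round 1 adds ΔG = ¥563 trillion; each later round is MPC = 0.57 times the previous.
After 2 rounds: 563 + 320.91 = ΔG·(1 − c^2)/(1 − c) = 563 × (1 − 0.3249)/0.43 ≈ ¥883.9 trillion.

¥883.9 trillion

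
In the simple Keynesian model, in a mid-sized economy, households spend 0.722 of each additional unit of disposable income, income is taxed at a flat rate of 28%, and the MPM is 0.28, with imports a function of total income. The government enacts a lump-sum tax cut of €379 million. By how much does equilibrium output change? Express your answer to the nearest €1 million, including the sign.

A lump-sum tax change of −€379 million shifts disposable income by +€379 million; first-round consumption changes by −c × ΔT = −0.722 × (−€379 million) = +€273.638 million.
Expenditure multiplier = 1/(1 − c(1−t) + m) = 1/(1 − 0.722×0.72 + 0.28) = 1/0.76016 ≈ 1.316.
The tax multiplier is −c × k ≈ −0.95, so ΔY = k × (−c·ΔT) = (+€273.638 million) / 0.76016 ≈ +€360 million.

+€360 million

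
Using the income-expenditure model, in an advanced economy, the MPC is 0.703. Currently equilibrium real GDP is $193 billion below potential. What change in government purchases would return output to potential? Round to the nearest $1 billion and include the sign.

+$57 billion

Spending multiplier = 1/(1 − MPC) = 1/(1 − 0.703) = 1/0.297 ≈ 3.367.
Need ΔY = +$193 billion, so ΔG = ΔY/k = (+$193 billion) × 0.297 ≈ +$57 billion.
The government should increase government purchases by $57 billion.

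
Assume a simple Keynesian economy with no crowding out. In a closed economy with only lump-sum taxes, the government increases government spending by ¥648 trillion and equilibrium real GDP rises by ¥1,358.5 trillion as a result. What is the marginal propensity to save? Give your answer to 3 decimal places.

0.477

Implied spending multiplier k = ΔY/ΔG = 1,358.5/648 ≈ 2.0965.
Since k = 1/(1 − MPC), MPC = 1 − 1/k = 1 − ΔG/ΔY = 1 − 648/1,358.5 ≈ 0.523.
MPS = 1 − MPC = 0.477.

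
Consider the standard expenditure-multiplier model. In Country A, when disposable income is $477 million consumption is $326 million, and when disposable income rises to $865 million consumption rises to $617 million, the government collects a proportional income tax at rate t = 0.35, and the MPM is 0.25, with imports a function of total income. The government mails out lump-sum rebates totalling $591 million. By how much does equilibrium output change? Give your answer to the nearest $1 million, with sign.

+$581 million

MPC = ΔC/ΔYd = (617 − 326)/(865 − 477) = 291/388 = 0.75.
A lump-sum tax change of −$591 million shifts disposable income by +$591 million; first-round consumption changes by −c × ΔT = −0.75 × (−$591 million) = +$443.25 million.
Expenditure multiplier = 1/(1 − c(1−t) + m) = 1/(1 − 0.75×0.65 + 0.25) = 1/0.7625 ≈ 1.311.
The tax multiplier is −c × k ≈ −0.984, so ΔY = k × (−c·ΔT) = (+$443.25 million) / 0.7625 ≈ +$581 million.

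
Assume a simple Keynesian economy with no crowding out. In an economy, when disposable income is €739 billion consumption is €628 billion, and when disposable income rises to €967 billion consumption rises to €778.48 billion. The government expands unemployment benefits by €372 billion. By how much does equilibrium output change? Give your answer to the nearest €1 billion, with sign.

MPC = ΔC/ΔYd = (778.48 − 628)/(967 − 739) = 150.48/228 = 0.66.
The transfer change shifts disposable income by +€372 billion, so first-round consumption changes by c·ΔTR = 0.66 × (+€372 billion) = +€245.52 billion.
Expenditure multiplier = 1/(1 − MPC) = 1/(1 − 0.66) = 1/0.34 ≈ 2.941.
The transfer multiplier is c × k ≈ 1.941, so ΔY = k × (c·ΔTR) = (+€245.52 billion) / 0.34 ≈ +€722 billion.

+€722 billion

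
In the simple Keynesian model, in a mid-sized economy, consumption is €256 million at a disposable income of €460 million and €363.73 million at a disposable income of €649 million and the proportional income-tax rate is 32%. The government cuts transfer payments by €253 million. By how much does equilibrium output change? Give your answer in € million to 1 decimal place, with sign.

−€235.5 million

MPC = ΔC/ΔYd = (363.73 − 256)/(649 − 460) = 107.73/189 = 0.57.
The transfer change shifts disposable income by −€253 million, so first-round consumption changes by c·ΔTR = 0.57 × (−€253 million) = −€144.21 million.
Expenditure multiplier = 1/(1 − c(1−t)) = 1/(1 − 0.57×0.68) = 1/0.6124 ≈ 1.633.
The transfer multiplier is c × k ≈ 0.931, so ΔY = k × (c·ΔTR) = (−€144.21 million) / 0.6124 ≈ −€235.5 million.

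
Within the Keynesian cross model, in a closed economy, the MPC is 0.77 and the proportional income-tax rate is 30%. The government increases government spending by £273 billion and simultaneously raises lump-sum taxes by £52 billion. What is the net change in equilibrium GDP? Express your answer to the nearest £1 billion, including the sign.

Expenditure multiplier = 1/(1 − c(1−t)) = 1/(1 − 0.77×0.7) = 1/0.461 ≈ 2.169.
ΔG contributes k·ΔG = (+£273 billion) / 0.461 ≈ +£592.2 billion.
ΔT of +£52 billion changes first-round spending by −c·ΔT = −£40.04 billion, contributing k·(−c·ΔT) = (−£40.04 billion) / 0.461 ≈ −£86.9 billion.
Net ΔY = k(ΔG − c·ΔT) = (+£232.96 billion) / 0.461 ≈ +£505 billion.

+£505 billion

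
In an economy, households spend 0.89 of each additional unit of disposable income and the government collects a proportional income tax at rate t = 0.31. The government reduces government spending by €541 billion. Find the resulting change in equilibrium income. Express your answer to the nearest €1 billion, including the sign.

−€1,402 billion

Expenditure multiplier = 1/(1 − c(1−t)) = 1/(1 − 0.89×0.69) = 1/0.3859 ≈ 2.591.
ΔY = k × ΔG = (−€541 billion) / 0.3859 ≈ −€1,402 billion.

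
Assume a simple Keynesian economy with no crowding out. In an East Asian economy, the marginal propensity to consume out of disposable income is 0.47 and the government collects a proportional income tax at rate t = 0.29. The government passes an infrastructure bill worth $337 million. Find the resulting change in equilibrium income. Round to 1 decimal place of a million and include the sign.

+$505.8 million

Expenditure multiplier = 1/(1 − c(1−t)) = 1/(1 − 0.47×0.71) = 1/0.6663 ≈ 1.501.
ΔY = k × ΔG = (+$337 million) / 0.6663 ≈ +$505.8 million.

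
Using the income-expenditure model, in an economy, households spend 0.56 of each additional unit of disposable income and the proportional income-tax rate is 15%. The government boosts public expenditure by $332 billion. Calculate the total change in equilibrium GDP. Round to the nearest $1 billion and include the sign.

Expenditure multiplier = 1/(1 − c(1−t)) = 1/(1 − 0.56×0.85) = 1/0.524 ≈ 1.908.
ΔY = k × ΔG = (+$332 billion) / 0.524 ≈ +$634 billion.

+$634 billion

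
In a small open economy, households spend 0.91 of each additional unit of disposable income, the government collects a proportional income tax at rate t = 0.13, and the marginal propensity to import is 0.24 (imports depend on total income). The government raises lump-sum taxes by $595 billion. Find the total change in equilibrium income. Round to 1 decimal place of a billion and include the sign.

−$1,207.8 billion

A lump-sum tax change of +$595 billion shifts disposable income by −$595 billion; first-round consumption changes by −c × ΔT = −0.91 × (+$595 billion) = −$541.45 billion.
Expenditure multiplier = 1/(1 − c(1−t) + m) = 1/(1 − 0.91×0.87 + 0.24) = 1/0.4483 ≈ 2.231.
The tax multiplier is −c × k ≈ −2.03, so ΔY = k × (−c·ΔT) = (−$541.45 billion) / 0.4483 ≈ −$1,207.8 billion.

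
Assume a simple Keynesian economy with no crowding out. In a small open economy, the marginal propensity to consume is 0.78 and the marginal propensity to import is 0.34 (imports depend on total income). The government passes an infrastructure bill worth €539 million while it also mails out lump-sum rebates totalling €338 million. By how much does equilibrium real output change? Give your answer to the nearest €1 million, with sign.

Expenditure multiplier = 1/(1 − c + m) = 1/(1 − 0.78 + 0.34) = 1/0.56 ≈ 1.786.
ΔG contributes k·ΔG = (+€539 million) / 0.56 = +€962.5 million.
ΔT of −€338 million changes first-round spending by −c·ΔT = +€263.64 million, contributing k·(−c·ΔT) = (+€263.64 million) / 0.56 ≈ +€470.8 million.
Net ΔY = k(ΔG − c·ΔT) = (+€802.64 million) / 0.56 ≈ +€1,433 million.

+€1,433 million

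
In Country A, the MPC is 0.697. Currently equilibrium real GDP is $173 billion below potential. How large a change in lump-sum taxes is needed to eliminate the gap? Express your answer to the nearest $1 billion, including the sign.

−$75 billion

Spending multiplier = 1/(1 − MPC) = 1/(1 − 0.697) = 1/0.303 ≈ 3.3.
Tax multiplier = −c·k = −0.697/0.303 ≈ −2.3. Need ΔY = +$173 billion, so ΔT = ΔY/(−c·k) = −(+$173 billion) × 0.303 / 0.697 ≈ −$75 billion.
The government should cut lump-sum taxes by $75 billion.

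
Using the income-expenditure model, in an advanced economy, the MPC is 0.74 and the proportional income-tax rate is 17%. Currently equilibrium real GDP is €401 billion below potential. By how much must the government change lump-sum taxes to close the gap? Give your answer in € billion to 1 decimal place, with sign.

−€209.1 billion

Spending multiplier = 1/(1 − c(1−t)) = 1/(1 − 0.74×0.83) = 1/0.3858 ≈ 2.592.
Tax multiplier = −c·k = −0.74/0.3858 ≈ −1.918. Need ΔY = +€401 billion, so ΔT = ΔY/(−c·k) = −(+€401 billion) × 0.3858 / 0.74 ≈ −€209.1 billion.
The government should cut lump-sum taxes by €209.1 billion.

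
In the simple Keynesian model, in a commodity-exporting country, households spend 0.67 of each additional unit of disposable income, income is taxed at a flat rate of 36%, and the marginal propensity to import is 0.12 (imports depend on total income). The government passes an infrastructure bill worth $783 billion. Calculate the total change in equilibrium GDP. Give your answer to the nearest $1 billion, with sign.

Government-spending multiplier = 1/(1 − c(1−t) + m) = 1/(1 − 0.67×0.64 + 0.12) = 1/0.6912 ≈ 1.447.
ΔY = k × ΔG = (+$783 billion) / 0.6912 ≈ +$1,133 billion.

+$1,133 billion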